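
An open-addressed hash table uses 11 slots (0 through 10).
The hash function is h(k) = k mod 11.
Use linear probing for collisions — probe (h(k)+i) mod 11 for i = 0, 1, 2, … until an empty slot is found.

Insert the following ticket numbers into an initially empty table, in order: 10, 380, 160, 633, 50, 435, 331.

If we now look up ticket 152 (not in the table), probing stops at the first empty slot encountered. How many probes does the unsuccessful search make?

10: h=10 → slot 10
380: h=6 → slot 6
160: h=6, probe 6,7 → slot 7
633: h=6, probe 6,7,8 → slot 8
50: h=6, probe 6,7,8,9 → slot 9
435: h=6, probe 6,7,8,9,10,0 → slot 0
331: h=1 → slot 1
Table: [435, 331, ∅, ∅, ∅, ∅, 380, 160, 633, 50, 10]
Lookup 152: h=9, probe 9,10,0,1,2 → slot 2 empty, not found.

5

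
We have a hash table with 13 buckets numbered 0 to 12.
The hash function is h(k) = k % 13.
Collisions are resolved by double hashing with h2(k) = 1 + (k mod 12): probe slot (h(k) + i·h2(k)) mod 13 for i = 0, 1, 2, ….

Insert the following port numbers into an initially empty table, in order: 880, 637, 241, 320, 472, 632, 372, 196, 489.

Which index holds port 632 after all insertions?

880: h=9 → slot 9
637: h=0 → slot 0
241: h=7 → slot 7
320: h=8 → slot 8
472: h=4 → slot 4
632: h=8, h2=9, probe 8,4,0,9,5 → slot 5
372: h=8, h2=1, probe 8,9,10 → slot 10
196: h=1 → slot 1
489: h=8, h2=10, probe 8,5,2 → slot 2
Table: [637, 196, 489, ∅, 472, 632, ∅, 241, 320, 880, 372, ∅, ∅]

5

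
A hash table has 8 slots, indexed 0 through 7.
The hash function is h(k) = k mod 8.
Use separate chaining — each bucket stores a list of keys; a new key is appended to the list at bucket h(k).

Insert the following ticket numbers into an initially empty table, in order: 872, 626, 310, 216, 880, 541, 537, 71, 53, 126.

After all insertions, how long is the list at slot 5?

2

Insert 872: h=0, bucket 0 empty → new chain.
Insert 626: h=2, bucket 2 empty → new chain.
Insert 310: h=6, bucket 6 empty → new chain.
Insert 216: h=0, bucket 0 nonempty → append to chain.
Insert 880: h=0, bucket 0 nonempty → append to chain.
Insert 541: h=5, bucket 5 empty → new chain.
Insert 537: h=1, bucket 1 empty → new chain.
Insert 71: h=7, bucket 7 empty → new chain.
Insert 53: h=5, bucket 5 nonempty → append to chain.
Insert 126: h=6, bucket 6 nonempty → append to chain.
Final buckets:
0: 872 -> 216 -> 880
1: 537
2: 626
3: ∅
4: ∅
5: 541 -> 53
6: 310 -> 126
7: 71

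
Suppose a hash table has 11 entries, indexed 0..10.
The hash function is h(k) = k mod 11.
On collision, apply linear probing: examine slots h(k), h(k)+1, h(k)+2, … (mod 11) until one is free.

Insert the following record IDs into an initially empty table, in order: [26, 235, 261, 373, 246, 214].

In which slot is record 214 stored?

7

26 hashes to 4; slot 4 is free → place at 4.
235 hashes to 4; 4 taken → place at 5.
261 hashes to 8; slot 8 is free → place at 8.
373 hashes to 10; slot 10 is free → place at 10.
246 hashes to 4; 4,5 taken → place at 6.
214 hashes to 5; 5,6 taken → place at 7.
Table: [., ., ., ., 26, 235, 246, 214, 261, ., 373]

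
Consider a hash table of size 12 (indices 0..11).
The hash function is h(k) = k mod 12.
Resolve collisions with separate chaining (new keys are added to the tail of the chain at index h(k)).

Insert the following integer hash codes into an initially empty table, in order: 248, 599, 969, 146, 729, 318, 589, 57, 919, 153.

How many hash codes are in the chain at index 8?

1

248 → bucket 8
599 → bucket 11
969 → bucket 9
146 → bucket 2
729 → bucket 9 (collision)
318 → bucket 6
589 → bucket 1
57 → bucket 9 (collision)
919 → bucket 7
153 → bucket 9 (collision)
Final buckets:
0: —
1: 589
2: 146
3: —
4: —
5: —
6: 318
7: 919
8: 248
9: 969 -> 729 -> 57 -> 153
10: —
11: 599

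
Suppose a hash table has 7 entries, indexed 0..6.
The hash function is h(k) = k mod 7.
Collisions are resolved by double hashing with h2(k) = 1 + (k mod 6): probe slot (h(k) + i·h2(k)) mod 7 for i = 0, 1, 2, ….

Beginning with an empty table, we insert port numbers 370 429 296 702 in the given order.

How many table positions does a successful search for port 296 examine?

370: h=6 -> slot 6
429: h=2 -> slot 2
296: h=2, h2=3, probe 2,5 -> slot 5
702: h=2, h2=1, probe 2,3 -> slot 3
Table: [∅, ∅, 429, 702, ∅, 296, 370]
Lookup 296: h=2, h2=3, probe 2,5 → found at 5.

2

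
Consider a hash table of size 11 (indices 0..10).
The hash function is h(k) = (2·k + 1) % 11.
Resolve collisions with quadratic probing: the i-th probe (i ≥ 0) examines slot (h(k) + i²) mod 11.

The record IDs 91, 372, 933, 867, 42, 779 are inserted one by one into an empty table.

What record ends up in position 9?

933

Insert 91: h=7, slot 7 empty -> index 7.
Insert 372: h=8, slot 8 empty -> index 8.
Insert 933: h=8, slot 8 occupied -> index 9.
Insert 867: h=8, slots 8,9 occupied -> index 1.
Insert 42: h=8, slots 8,9,1 occupied -> index 6.
Insert 779: h=8, slots 8,9,1,6 occupied -> index 2.
Table: [_, 867, 779, _, _, _, 42, 91, 372, 933, _]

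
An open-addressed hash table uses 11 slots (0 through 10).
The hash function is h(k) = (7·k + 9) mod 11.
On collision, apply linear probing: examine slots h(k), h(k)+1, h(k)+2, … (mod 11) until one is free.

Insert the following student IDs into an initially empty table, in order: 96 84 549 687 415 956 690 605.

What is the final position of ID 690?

Insert 96: h=10, slot 10 empty => index 10.
Insert 84: h=3, slot 3 empty => index 3.
Insert 549: h=2, slot 2 empty => index 2.
Insert 687: h=0, slot 0 empty => index 0.
Insert 415: h=10, slots 10,0 occupied => index 1.
Insert 956: h=2, slots 2,3 occupied => index 4.
Insert 690: h=10, slots 10,0,1,2,3,4 occupied => index 5.
Insert 605: h=9, slot 9 empty => index 9.
Table: [687, 415, 549, 84, 956, 690, ., ., ., 605, 96]

5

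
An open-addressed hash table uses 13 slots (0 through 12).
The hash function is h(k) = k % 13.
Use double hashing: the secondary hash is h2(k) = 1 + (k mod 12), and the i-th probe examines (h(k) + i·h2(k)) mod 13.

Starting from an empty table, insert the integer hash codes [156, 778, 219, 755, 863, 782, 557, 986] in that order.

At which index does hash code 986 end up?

Insert 156: h=0, slot 0 empty -> index 0.
Insert 778: h=11, slot 11 empty -> index 11.
Insert 219: h=11, h2=4, slot 11 occupied -> index 2.
Insert 755: h=1, slot 1 empty -> index 1.
Insert 863: h=5, slot 5 empty -> index 5.
Insert 782: h=2, h2=3, slots 2,5 occupied -> index 8.
Insert 557: h=11, h2=6, slot 11 occupied -> index 4.
Insert 986: h=11, h2=3, slots 11,1,4 occupied -> index 7.
Table: [156, 755, 219, -, 557, 863, -, 986, 782, -, -, 778, -]

7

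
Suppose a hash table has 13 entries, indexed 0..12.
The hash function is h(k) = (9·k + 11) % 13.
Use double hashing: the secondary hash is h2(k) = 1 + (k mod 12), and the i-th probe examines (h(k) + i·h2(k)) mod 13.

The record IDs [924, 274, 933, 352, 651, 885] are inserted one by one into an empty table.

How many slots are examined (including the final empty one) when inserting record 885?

2

924 hashes to 7; slot 7 is free => place at 7.
274 hashes to 7, h2=11; 7 taken => place at 5.
933 hashes to 10; slot 10 is free => place at 10.
352 hashes to 7, h2=5; 7 taken => place at 12.
651 hashes to 7, h2=4; 7 taken => place at 11.
885 hashes to 7, h2=10; 7 taken => place at 4.
Table: [∅, ∅, ∅, ∅, 885, 274, ∅, 924, ∅, ∅, 933, 651, 352]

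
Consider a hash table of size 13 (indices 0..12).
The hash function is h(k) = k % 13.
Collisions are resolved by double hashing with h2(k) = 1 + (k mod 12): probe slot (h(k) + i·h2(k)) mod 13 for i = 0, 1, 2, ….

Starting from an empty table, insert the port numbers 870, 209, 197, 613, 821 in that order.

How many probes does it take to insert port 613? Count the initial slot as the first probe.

870: h=12 -> slot 12
209: h=1 -> slot 1
197: h=2 -> slot 2
613: h=2, h2=2, probe 2,4 -> slot 4
821: h=2, h2=6, probe 2,8 -> slot 8
Table: [., 209, 197, ., 613, ., ., ., 821, ., ., ., 870]

2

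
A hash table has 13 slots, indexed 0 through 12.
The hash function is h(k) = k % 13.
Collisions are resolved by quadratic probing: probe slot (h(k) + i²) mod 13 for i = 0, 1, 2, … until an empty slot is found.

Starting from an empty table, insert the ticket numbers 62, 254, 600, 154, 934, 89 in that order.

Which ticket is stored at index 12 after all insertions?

62: h=10 => slot 10
254: h=7 => slot 7
600: h=2 => slot 2
154: h=11 => slot 11
934: h=11, probe 11,12 => slot 12
89: h=11, probe 11,12,2,7,1 => slot 1
Table: [_, 89, 600, _, _, _, _, 254, _, _, 62, 154, 934]

934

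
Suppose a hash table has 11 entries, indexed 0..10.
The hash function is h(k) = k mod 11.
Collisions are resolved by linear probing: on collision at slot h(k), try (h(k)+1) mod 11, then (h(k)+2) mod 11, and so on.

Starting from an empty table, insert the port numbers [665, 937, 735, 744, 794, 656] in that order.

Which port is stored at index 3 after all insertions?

794

665: h=5 -> slot 5
937: h=2 -> slot 2
735: h=9 -> slot 9
744: h=7 -> slot 7
794: h=2, probe 2,3 -> slot 3
656: h=7, probe 7,8 -> slot 8
Table: [—, —, 937, 794, —, 665, —, 744, 656, 735, —]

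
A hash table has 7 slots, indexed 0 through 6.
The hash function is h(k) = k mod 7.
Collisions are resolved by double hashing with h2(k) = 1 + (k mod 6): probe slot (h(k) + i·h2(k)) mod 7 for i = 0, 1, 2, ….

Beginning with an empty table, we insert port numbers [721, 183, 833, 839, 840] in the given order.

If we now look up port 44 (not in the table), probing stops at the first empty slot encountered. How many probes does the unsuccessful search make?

721 hashes to 0; slot 0 is free => place at 0.
183 hashes to 1; slot 1 is free => place at 1.
833 hashes to 0, h2=6; 0 taken => place at 6.
839 hashes to 6, h2=6; 6 taken => place at 5.
840 hashes to 0, h2=1; 0,1 taken => place at 2.
Table: [721, 183, 840, ∅, ∅, 839, 833]
Lookup 44: h=2, h2=3, probe 2,5,1,4 → slot 4 empty, not found.

4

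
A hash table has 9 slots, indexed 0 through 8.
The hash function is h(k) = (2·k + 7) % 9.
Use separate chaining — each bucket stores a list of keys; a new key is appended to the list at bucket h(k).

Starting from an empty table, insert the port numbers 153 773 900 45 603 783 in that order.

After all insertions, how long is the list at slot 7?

5

153 -> bucket 7
773 -> bucket 5
900 -> bucket 7 (collision)
45 -> bucket 7 (collision)
603 -> bucket 7 (collision)
783 -> bucket 7 (collision)
Final buckets:
0: -
1: -
2: -
3: -
4: -
5: 773
6: -
7: 153 -> 900 -> 45 -> 603 -> 783
8: -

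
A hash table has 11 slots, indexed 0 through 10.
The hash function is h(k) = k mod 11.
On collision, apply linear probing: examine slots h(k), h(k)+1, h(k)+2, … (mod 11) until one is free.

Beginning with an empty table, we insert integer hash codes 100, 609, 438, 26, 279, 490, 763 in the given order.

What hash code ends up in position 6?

100: h=1 => slot 1
609: h=4 => slot 4
438: h=9 => slot 9
26: h=4, probe 4,5 => slot 5
279: h=4, probe 4,5,6 => slot 6
490: h=6, probe 6,7 => slot 7
763: h=4, probe 4,5,6,7,8 => slot 8
Table: [∅, 100, ∅, ∅, 609, 26, 279, 490, 763, 438, ∅]

279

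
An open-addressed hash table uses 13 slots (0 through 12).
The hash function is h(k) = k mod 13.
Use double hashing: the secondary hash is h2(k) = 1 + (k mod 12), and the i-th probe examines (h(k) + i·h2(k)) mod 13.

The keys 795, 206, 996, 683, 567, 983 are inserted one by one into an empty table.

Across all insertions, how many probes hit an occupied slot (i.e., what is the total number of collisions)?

3

Insert 795: h=2, slot 2 empty -> index 2.
Insert 206: h=11, slot 11 empty -> index 11.
Insert 996: h=8, slot 8 empty -> index 8.
Insert 683: h=7, slot 7 empty -> index 7.
Insert 567: h=8, h2=4, slot 8 occupied -> index 12.
Insert 983: h=8, h2=12, slots 8,7 occupied -> index 6.
Table: [∅, ∅, 795, ∅, ∅, ∅, 983, 683, 996, ∅, ∅, 206, 567]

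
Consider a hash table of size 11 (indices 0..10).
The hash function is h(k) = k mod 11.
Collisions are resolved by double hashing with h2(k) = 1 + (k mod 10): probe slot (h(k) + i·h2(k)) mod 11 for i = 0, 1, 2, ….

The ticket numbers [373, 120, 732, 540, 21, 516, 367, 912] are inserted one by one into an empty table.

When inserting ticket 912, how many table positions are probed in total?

Insert 373: h=10, slot 10 empty -> index 10.
Insert 120: h=10, h2=1, slot 10 occupied -> index 0.
Insert 732: h=6, slot 6 empty -> index 6.
Insert 540: h=1, slot 1 empty -> index 1.
Insert 21: h=10, h2=2, slots 10,1 occupied -> index 3.
Insert 516: h=10, h2=7, slots 10,6 occupied -> index 2.
Insert 367: h=4, slot 4 empty -> index 4.
Insert 912: h=10, h2=3, slots 10,2 occupied -> index 5.
Table: [120, 540, 516, 21, 367, 912, 732, -, -, -, 373]

3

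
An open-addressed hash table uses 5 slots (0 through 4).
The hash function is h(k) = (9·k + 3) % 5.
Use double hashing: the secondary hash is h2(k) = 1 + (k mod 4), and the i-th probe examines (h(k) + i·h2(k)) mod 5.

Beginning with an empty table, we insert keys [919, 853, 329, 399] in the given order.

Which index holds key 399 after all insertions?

3

919 hashes to 4; slot 4 is free → place at 4.
853 hashes to 0; slot 0 is free → place at 0.
329 hashes to 4, h2=2; 4 taken → place at 1.
399 hashes to 4, h2=4; 4 taken → place at 3.
Table: [853, 329, ., 399, 919]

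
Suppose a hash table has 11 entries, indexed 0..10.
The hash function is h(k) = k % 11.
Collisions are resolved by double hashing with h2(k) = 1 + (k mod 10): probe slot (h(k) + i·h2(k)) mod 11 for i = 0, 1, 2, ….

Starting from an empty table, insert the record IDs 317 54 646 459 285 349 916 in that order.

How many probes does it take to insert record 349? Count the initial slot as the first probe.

3

317: h=9 => slot 9
54: h=10 => slot 10
646: h=8 => slot 8
459: h=8, h2=10, probe 8,7 => slot 7
285: h=10, h2=6, probe 10,5 => slot 5
349: h=8, h2=10, probe 8,7,6 => slot 6
916: h=3 => slot 3
Table: [., ., ., 916, ., 285, 349, 459, 646, 317, 54]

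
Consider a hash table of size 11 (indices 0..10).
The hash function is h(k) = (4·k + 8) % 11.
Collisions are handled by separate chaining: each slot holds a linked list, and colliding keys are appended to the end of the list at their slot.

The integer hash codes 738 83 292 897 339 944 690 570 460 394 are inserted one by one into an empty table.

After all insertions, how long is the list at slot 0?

738 -> bucket 1
83 -> bucket 10
292 -> bucket 10 (collision)
897 -> bucket 10 (collision)
339 -> bucket 0
944 -> bucket 0 (collision)
690 -> bucket 7
570 -> bucket 0 (collision)
460 -> bucket 0 (collision)
394 -> bucket 0 (collision)
Final buckets:
0: 339 -> 944 -> 570 -> 460 -> 394
1: 738
2: .
3: .
4: .
5: .
6: .
7: 690
8: .
9: .
10: 83 -> 292 -> 897

5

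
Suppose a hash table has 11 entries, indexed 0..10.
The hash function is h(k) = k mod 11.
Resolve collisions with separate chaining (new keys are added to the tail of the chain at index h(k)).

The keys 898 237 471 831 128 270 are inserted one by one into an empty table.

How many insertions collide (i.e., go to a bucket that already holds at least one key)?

3

Insert 898: h=7, bucket 7 empty → new chain.
Insert 237: h=6, bucket 6 empty → new chain.
Insert 471: h=9, bucket 9 empty → new chain.
Insert 831: h=6, bucket 6 nonempty → append to chain.
Insert 128: h=7, bucket 7 nonempty → append to chain.
Insert 270: h=6, bucket 6 nonempty → append to chain.
Final buckets:
0: -
1: -
2: -
3: -
4: -
5: -
6: 237 -> 831 -> 270
7: 898 -> 128
8: -
9: 471
10: -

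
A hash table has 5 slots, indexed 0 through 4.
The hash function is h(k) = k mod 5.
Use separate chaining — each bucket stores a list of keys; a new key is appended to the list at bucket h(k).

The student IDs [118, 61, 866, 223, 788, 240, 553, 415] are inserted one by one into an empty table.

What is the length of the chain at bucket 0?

118 → bucket 3
61 → bucket 1
866 → bucket 1 (collision)
223 → bucket 3 (collision)
788 → bucket 3 (collision)
240 → bucket 0
553 → bucket 3 (collision)
415 → bucket 0 (collision)
Final buckets:
0: 240 -> 415
1: 61 -> 866
2: .
3: 118 -> 223 -> 788 -> 553
4: .

2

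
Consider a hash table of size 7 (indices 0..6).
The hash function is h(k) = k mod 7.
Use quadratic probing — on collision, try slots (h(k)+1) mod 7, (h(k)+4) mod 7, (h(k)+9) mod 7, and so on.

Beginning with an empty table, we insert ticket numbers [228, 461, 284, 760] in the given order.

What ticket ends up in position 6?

Insert 228: h=4, slot 4 empty => index 4.
Insert 461: h=6, slot 6 empty => index 6.
Insert 284: h=4, slot 4 occupied => index 5.
Insert 760: h=4, slots 4,5 occupied => index 1.
Table: [_, 760, _, _, 228, 284, 461]

461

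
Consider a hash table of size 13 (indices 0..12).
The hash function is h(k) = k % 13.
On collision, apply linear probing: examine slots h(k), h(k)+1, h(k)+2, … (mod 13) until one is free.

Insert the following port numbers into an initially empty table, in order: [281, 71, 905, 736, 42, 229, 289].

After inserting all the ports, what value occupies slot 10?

281: h=8 => slot 8
71: h=6 => slot 6
905: h=8, probe 8,9 => slot 9
736: h=8, probe 8,9,10 => slot 10
42: h=3 => slot 3
229: h=8, probe 8,9,10,11 => slot 11
289: h=3, probe 3,4 => slot 4
Table: [-, -, -, 42, 289, -, 71, -, 281, 905, 736, 229, -]

736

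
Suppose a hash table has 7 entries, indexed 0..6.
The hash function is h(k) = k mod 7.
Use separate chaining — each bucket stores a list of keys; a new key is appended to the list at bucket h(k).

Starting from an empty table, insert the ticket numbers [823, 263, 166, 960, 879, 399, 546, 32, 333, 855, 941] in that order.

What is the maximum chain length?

5

Insert 823: h=4, bucket 4 empty → new chain.
Insert 263: h=4, bucket 4 nonempty → append to chain.
Insert 166: h=5, bucket 5 empty → new chain.
Insert 960: h=1, bucket 1 empty → new chain.
Insert 879: h=4, bucket 4 nonempty → append to chain.
Insert 399: h=0, bucket 0 empty → new chain.
Insert 546: h=0, bucket 0 nonempty → append to chain.
Insert 32: h=4, bucket 4 nonempty → append to chain.
Insert 333: h=4, bucket 4 nonempty → append to chain.
Insert 855: h=1, bucket 1 nonempty → append to chain.
Insert 941: h=3, bucket 3 empty → new chain.
Final buckets:
0: 399 -> 546
1: 960 -> 855
2: ∅
3: 941
4: 823 -> 263 -> 879 -> 32 -> 333
5: 166
6: ∅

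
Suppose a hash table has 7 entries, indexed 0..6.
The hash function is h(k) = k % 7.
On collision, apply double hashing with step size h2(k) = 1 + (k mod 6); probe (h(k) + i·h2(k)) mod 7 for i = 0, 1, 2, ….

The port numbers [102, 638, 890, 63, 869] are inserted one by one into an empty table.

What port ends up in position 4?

102: h=4 => slot 4
638: h=1 => slot 1
890: h=1, h2=3, probe 1,4,0 => slot 0
63: h=0, h2=4, probe 0,4,1,5 => slot 5
869: h=1, h2=6, probe 1,0,6 => slot 6
Table: [890, 638, -, -, 102, 63, 869]

102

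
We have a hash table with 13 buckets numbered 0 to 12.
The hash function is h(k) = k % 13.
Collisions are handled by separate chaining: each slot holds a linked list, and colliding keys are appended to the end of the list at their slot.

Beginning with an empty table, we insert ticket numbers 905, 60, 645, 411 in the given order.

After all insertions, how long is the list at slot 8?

905 -> bucket 8
60 -> bucket 8 (collision)
645 -> bucket 8 (collision)
411 -> bucket 8 (collision)
Final buckets:
0: .
1: .
2: .
3: .
4: .
5: .
6: .
7: .
8: 905 -> 60 -> 645 -> 411
9: .
10: .
11: .
12: .

4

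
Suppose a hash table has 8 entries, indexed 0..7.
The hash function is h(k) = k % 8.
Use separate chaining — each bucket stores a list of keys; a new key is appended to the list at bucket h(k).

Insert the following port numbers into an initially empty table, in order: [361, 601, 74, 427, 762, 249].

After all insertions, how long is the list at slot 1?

Insert 361: h=1, bucket 1 empty -> new chain.
Insert 601: h=1, bucket 1 nonempty -> append to chain.
Insert 74: h=2, bucket 2 empty -> new chain.
Insert 427: h=3, bucket 3 empty -> new chain.
Insert 762: h=2, bucket 2 nonempty -> append to chain.
Insert 249: h=1, bucket 1 nonempty -> append to chain.
Final buckets:
0: .
1: 361 -> 601 -> 249
2: 74 -> 762
3: 427
4: .
5: .
6: .
7: .

3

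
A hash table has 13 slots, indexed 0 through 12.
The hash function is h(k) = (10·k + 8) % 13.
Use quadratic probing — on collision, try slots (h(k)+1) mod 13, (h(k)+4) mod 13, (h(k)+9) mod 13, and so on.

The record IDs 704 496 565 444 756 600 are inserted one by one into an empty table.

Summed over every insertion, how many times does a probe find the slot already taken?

11

Insert 704: h=2, slot 2 empty → index 2.
Insert 496: h=2, slot 2 occupied → index 3.
Insert 565: h=3, slot 3 occupied → index 4.
Insert 444: h=2, slots 2,3 occupied → index 6.
Insert 756: h=2, slots 2,3,6 occupied → index 11.
Insert 600: h=2, slots 2,3,6,11 occupied → index 5.
Table: [-, -, 704, 496, 565, 600, 444, -, -, -, -, 756, -]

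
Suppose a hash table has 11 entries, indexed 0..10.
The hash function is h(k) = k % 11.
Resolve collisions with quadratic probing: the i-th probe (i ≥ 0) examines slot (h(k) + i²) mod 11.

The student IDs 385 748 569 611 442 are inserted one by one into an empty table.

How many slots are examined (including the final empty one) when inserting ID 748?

Insert 385: h=0, slot 0 empty → index 0.
Insert 748: h=0, slot 0 occupied → index 1.
Insert 569: h=8, slot 8 empty → index 8.
Insert 611: h=6, slot 6 empty → index 6.
Insert 442: h=2, slot 2 empty → index 2.
Table: [385, 748, 442, ∅, ∅, ∅, 611, ∅, 569, ∅, ∅]

2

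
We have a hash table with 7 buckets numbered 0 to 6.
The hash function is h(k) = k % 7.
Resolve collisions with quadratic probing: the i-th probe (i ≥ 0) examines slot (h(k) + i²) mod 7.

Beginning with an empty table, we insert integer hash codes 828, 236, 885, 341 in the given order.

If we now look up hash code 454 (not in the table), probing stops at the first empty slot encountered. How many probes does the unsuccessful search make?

828: h=2 → slot 2
236: h=5 → slot 5
885: h=3 → slot 3
341: h=5, probe 5,6 → slot 6
Table: [∅, ∅, 828, 885, ∅, 236, 341]
Lookup 454: h=6, probe 6,0 → slot 0 empty, not found.

2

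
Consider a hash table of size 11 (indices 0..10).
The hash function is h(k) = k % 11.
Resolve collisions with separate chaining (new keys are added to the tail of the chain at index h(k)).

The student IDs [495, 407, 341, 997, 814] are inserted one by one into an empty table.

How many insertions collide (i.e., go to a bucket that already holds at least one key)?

3

495 → bucket 0
407 → bucket 0 (collision)
341 → bucket 0 (collision)
997 → bucket 7
814 → bucket 0 (collision)
Final buckets:
0: 495 -> 407 -> 341 -> 814
1: .
2: .
3: .
4: .
5: .
6: .
7: 997
8: .
9: .
10: .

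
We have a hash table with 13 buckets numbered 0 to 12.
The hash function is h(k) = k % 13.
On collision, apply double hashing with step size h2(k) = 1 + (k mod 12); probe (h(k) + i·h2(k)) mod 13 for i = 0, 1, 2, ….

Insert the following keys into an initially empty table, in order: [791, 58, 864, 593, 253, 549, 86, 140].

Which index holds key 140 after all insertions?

791 hashes to 11; slot 11 is free -> place at 11.
58 hashes to 6; slot 6 is free -> place at 6.
864 hashes to 6, h2=1; 6 taken -> place at 7.
593 hashes to 8; slot 8 is free -> place at 8.
253 hashes to 6, h2=2; 6,8 taken -> place at 10.
549 hashes to 3; slot 3 is free -> place at 3.
86 hashes to 8, h2=3; 8,11 taken -> place at 1.
140 hashes to 10, h2=9; 10,6 taken -> place at 2.
Table: [_, 86, 140, 549, _, _, 58, 864, 593, _, 253, 791, _]

2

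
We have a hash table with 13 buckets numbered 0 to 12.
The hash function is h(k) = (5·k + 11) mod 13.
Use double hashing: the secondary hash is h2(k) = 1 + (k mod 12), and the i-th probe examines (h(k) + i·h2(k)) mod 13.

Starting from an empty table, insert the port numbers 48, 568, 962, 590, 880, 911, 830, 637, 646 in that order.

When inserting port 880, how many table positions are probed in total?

3

Insert 48: h=4, slot 4 empty -> index 4.
Insert 568: h=4, h2=5, slot 4 occupied -> index 9.
Insert 962: h=11, slot 11 empty -> index 11.
Insert 590: h=10, slot 10 empty -> index 10.
Insert 880: h=4, h2=5, slots 4,9 occupied -> index 1.
Insert 911: h=3, slot 3 empty -> index 3.
Insert 830: h=1, h2=3, slots 1,4 occupied -> index 7.
Insert 637: h=11, h2=2, slot 11 occupied -> index 0.
Insert 646: h=4, h2=11, slot 4 occupied -> index 2.
Table: [637, 880, 646, 911, 48, _, _, 830, _, 568, 590, 962, _]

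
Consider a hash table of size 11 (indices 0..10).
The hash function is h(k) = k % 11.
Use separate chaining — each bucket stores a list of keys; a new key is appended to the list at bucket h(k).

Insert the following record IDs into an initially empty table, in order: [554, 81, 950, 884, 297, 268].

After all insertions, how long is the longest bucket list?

554 -> bucket 4
81 -> bucket 4 (collision)
950 -> bucket 4 (collision)
884 -> bucket 4 (collision)
297 -> bucket 0
268 -> bucket 4 (collision)
Final buckets:
0: 297
1: .
2: .
3: .
4: 554 -> 81 -> 950 -> 884 -> 268
5: .
6: .
7: .
8: .
9: .
10: .

5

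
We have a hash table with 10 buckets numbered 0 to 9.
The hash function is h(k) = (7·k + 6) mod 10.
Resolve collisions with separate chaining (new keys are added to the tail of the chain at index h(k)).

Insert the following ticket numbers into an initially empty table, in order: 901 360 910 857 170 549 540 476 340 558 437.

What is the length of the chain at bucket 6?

901 → bucket 3
360 → bucket 6
910 → bucket 6 (collision)
857 → bucket 5
170 → bucket 6 (collision)
549 → bucket 9
540 → bucket 6 (collision)
476 → bucket 8
340 → bucket 6 (collision)
558 → bucket 2
437 → bucket 5 (collision)
Final buckets:
0: -
1: -
2: 558
3: 901
4: -
5: 857 -> 437
6: 360 -> 910 -> 170 -> 540 -> 340
7: -
8: 476
9: 549

5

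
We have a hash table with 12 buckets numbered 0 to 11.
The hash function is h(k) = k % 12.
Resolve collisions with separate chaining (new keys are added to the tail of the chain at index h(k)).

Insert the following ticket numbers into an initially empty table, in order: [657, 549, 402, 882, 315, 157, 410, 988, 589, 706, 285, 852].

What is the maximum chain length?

657 → bucket 9
549 → bucket 9 (collision)
402 → bucket 6
882 → bucket 6 (collision)
315 → bucket 3
157 → bucket 1
410 → bucket 2
988 → bucket 4
589 → bucket 1 (collision)
706 → bucket 10
285 → bucket 9 (collision)
852 → bucket 0
Final buckets:
0: 852
1: 157 -> 589
2: 410
3: 315
4: 988
5: _
6: 402 -> 882
7: _
8: _
9: 657 -> 549 -> 285
10: 706
11: _

3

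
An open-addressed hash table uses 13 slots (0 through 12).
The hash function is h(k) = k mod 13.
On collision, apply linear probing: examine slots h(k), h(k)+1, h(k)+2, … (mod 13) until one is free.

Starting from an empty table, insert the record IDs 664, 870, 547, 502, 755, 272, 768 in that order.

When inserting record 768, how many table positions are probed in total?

664 hashes to 1; slot 1 is free => place at 1.
870 hashes to 12; slot 12 is free => place at 12.
547 hashes to 1; 1 taken => place at 2.
502 hashes to 8; slot 8 is free => place at 8.
755 hashes to 1; 1,2 taken => place at 3.
272 hashes to 12; 12 taken => place at 0.
768 hashes to 1; 1,2,3 taken => place at 4.
Table: [272, 664, 547, 755, 768, —, —, —, 502, —, —, —, 870]

4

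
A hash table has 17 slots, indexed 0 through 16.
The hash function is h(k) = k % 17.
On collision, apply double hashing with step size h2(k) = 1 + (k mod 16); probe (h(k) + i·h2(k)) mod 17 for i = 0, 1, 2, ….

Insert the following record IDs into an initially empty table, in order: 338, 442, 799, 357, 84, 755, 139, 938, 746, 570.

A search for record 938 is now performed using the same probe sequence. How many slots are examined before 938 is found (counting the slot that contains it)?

2

Insert 338: h=15, slot 15 empty -> index 15.
Insert 442: h=0, slot 0 empty -> index 0.
Insert 799: h=0, h2=16, slot 0 occupied -> index 16.
Insert 357: h=0, h2=6, slot 0 occupied -> index 6.
Insert 84: h=16, h2=5, slot 16 occupied -> index 4.
Insert 755: h=7, slot 7 empty -> index 7.
Insert 139: h=3, slot 3 empty -> index 3.
Insert 938: h=3, h2=11, slot 3 occupied -> index 14.
Insert 746: h=15, h2=11, slot 15 occupied -> index 9.
Insert 570: h=9, h2=11, slots 9,3,14 occupied -> index 8.
Table: [442, ., ., 139, 84, ., 357, 755, 570, 746, ., ., ., ., 938, 338, 799]
Lookup 938: h=3, h2=11, probe 3,14 → found at 14.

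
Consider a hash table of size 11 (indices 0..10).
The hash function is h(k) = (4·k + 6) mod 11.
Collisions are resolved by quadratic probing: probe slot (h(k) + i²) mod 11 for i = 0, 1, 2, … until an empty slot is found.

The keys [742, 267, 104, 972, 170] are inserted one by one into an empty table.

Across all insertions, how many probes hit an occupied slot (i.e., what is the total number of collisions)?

3

742: h=4 => slot 4
267: h=7 => slot 7
104: h=4, probe 4,5 => slot 5
972: h=0 => slot 0
170: h=4, probe 4,5,8 => slot 8
Table: [972, _, _, _, 742, 104, _, 267, 170, _, _]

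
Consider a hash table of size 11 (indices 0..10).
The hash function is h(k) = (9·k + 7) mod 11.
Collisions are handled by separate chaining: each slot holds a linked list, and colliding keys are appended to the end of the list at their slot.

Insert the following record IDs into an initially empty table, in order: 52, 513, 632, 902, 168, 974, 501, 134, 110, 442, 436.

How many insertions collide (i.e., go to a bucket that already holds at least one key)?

4

Insert 52: h=2, bucket 2 empty -> new chain.
Insert 513: h=4, bucket 4 empty -> new chain.
Insert 632: h=8, bucket 8 empty -> new chain.
Insert 902: h=7, bucket 7 empty -> new chain.
Insert 168: h=1, bucket 1 empty -> new chain.
Insert 974: h=6, bucket 6 empty -> new chain.
Insert 501: h=6, bucket 6 nonempty -> append to chain.
Insert 134: h=3, bucket 3 empty -> new chain.
Insert 110: h=7, bucket 7 nonempty -> append to chain.
Insert 442: h=3, bucket 3 nonempty -> append to chain.
Insert 436: h=4, bucket 4 nonempty -> append to chain.
Final buckets:
0: -
1: 168
2: 52
3: 134 -> 442
4: 513 -> 436
5: -
6: 974 -> 501
7: 902 -> 110
8: 632
9: -
10: -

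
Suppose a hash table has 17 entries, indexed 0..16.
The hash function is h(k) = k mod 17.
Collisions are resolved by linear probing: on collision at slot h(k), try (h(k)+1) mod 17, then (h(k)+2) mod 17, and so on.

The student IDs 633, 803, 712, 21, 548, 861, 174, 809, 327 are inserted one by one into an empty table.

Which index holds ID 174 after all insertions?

633: h=4 -> slot 4
803: h=4, probe 4,5 -> slot 5
712: h=15 -> slot 15
21: h=4, probe 4,5,6 -> slot 6
548: h=4, probe 4,5,6,7 -> slot 7
861: h=11 -> slot 11
174: h=4, probe 4,5,6,7,8 -> slot 8
809: h=10 -> slot 10
327: h=4, probe 4,5,6,7,8,9 -> slot 9
Table: [-, -, -, -, 633, 803, 21, 548, 174, 327, 809, 861, -, -, -, 712, -]

8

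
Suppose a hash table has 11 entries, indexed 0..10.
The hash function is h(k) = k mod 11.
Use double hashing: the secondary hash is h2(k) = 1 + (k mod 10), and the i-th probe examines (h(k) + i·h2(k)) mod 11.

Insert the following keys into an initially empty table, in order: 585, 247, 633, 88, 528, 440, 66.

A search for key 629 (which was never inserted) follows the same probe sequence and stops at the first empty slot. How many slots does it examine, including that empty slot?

585: h=2 -> slot 2
247: h=5 -> slot 5
633: h=6 -> slot 6
88: h=0 -> slot 0
528: h=0, h2=9, probe 0,9 -> slot 9
440: h=0, h2=1, probe 0,1 -> slot 1
66: h=0, h2=7, probe 0,7 -> slot 7
Table: [88, 440, 585, -, -, 247, 633, 66, -, 528, -]
Lookup 629: h=2, h2=10, probe 2,1,0,10 → slot 10 empty, not found.

4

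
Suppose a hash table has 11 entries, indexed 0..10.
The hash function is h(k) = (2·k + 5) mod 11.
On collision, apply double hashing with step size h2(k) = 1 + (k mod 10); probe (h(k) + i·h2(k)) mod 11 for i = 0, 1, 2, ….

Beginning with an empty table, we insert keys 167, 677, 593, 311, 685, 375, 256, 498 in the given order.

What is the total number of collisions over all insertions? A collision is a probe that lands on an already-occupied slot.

Insert 167: h=9, slot 9 empty → index 9.
Insert 677: h=6, slot 6 empty → index 6.
Insert 593: h=3, slot 3 empty → index 3.
Insert 311: h=0, slot 0 empty → index 0.
Insert 685: h=0, h2=6, slots 0,6 occupied → index 1.
Insert 375: h=7, slot 7 empty → index 7.
Insert 256: h=0, h2=7, slots 0,7,3 occupied → index 10.
Insert 498: h=0, h2=9, slots 0,9,7 occupied → index 5.
Table: [311, 685, _, 593, _, 498, 677, 375, _, 167, 256]

8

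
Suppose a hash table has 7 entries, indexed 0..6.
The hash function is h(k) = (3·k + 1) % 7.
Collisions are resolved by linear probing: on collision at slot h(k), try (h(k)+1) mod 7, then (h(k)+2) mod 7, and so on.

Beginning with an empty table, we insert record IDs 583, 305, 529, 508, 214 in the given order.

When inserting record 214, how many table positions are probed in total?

5

Insert 583: h=0, slot 0 empty -> index 0.
Insert 305: h=6, slot 6 empty -> index 6.
Insert 529: h=6, slots 6,0 occupied -> index 1.
Insert 508: h=6, slots 6,0,1 occupied -> index 2.
Insert 214: h=6, slots 6,0,1,2 occupied -> index 3.
Table: [583, 529, 508, 214, ∅, ∅, 305]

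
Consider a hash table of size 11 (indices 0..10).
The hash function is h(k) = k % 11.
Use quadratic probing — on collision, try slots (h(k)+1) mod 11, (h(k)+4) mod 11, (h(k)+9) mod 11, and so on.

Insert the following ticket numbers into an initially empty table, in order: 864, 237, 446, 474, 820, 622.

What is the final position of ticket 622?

864 hashes to 6; slot 6 is free => place at 6.
237 hashes to 6; 6 taken => place at 7.
446 hashes to 6; 6,7 taken => place at 10.
474 hashes to 1; slot 1 is free => place at 1.
820 hashes to 6; 6,7,10 taken => place at 4.
622 hashes to 6; 6,7,10,4 taken => place at 0.
Table: [622, 474, ., ., 820, ., 864, 237, ., ., 446]

0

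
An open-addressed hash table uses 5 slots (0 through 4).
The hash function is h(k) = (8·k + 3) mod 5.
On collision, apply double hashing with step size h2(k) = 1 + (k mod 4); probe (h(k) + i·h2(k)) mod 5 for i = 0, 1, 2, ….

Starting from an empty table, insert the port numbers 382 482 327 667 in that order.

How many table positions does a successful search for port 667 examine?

4

Insert 382: h=4, slot 4 empty → index 4.
Insert 482: h=4, h2=3, slot 4 occupied → index 2.
Insert 327: h=4, h2=4, slot 4 occupied → index 3.
Insert 667: h=4, h2=4, slots 4,3,2 occupied → index 1.
Table: [—, 667, 482, 327, 382]
Lookup 667: h=4, h2=4, probe 4,3,2,1 → found at 1.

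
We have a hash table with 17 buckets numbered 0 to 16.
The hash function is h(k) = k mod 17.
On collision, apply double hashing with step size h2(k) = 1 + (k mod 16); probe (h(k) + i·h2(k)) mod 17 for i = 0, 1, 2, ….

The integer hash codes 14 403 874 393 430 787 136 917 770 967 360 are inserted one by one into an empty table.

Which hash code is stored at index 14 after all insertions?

14

14 hashes to 14; slot 14 is free -> place at 14.
403 hashes to 12; slot 12 is free -> place at 12.
874 hashes to 7; slot 7 is free -> place at 7.
393 hashes to 2; slot 2 is free -> place at 2.
430 hashes to 5; slot 5 is free -> place at 5.
787 hashes to 5, h2=4; 5 taken -> place at 9.
136 hashes to 0; slot 0 is free -> place at 0.
917 hashes to 16; slot 16 is free -> place at 16.
770 hashes to 5, h2=3; 5 taken -> place at 8.
967 hashes to 15; slot 15 is free -> place at 15.
360 hashes to 3; slot 3 is free -> place at 3.
Table: [136, ., 393, 360, ., 430, ., 874, 770, 787, ., ., 403, ., 14, 967, 917]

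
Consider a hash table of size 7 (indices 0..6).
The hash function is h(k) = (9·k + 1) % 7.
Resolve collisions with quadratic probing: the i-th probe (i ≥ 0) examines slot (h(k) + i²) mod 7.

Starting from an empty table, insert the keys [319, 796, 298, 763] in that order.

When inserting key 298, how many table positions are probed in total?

319 hashes to 2; slot 2 is free -> place at 2.
796 hashes to 4; slot 4 is free -> place at 4.
298 hashes to 2; 2 taken -> place at 3.
763 hashes to 1; slot 1 is free -> place at 1.
Table: [-, 763, 319, 298, 796, -, -]

2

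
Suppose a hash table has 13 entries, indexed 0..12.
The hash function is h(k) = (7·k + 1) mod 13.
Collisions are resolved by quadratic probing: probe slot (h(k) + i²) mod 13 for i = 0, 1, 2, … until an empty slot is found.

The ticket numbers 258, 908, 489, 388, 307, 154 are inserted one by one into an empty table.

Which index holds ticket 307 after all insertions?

Insert 258: h=0, slot 0 empty -> index 0.
Insert 908: h=0, slot 0 occupied -> index 1.
Insert 489: h=5, slot 5 empty -> index 5.
Insert 388: h=0, slots 0,1 occupied -> index 4.
Insert 307: h=5, slot 5 occupied -> index 6.
Insert 154: h=0, slots 0,1,4 occupied -> index 9.
Table: [258, 908, ∅, ∅, 388, 489, 307, ∅, ∅, 154, ∅, ∅, ∅]

6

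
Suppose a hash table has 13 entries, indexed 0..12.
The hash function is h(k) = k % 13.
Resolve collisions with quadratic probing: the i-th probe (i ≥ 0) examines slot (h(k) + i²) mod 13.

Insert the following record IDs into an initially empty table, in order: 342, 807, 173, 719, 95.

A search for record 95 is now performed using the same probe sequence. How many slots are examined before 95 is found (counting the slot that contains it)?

4

342 hashes to 4; slot 4 is free => place at 4.
807 hashes to 1; slot 1 is free => place at 1.
173 hashes to 4; 4 taken => place at 5.
719 hashes to 4; 4,5 taken => place at 8.
95 hashes to 4; 4,5,8 taken => place at 0.
Table: [95, 807, ., ., 342, 173, ., ., 719, ., ., ., .]
Lookup 95: h=4, probe 4,5,8,0 → found at 0.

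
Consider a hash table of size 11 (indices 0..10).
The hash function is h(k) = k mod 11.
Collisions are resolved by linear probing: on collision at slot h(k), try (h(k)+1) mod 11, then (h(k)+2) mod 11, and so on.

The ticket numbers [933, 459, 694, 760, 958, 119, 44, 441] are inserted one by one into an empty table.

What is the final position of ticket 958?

933: h=9 -> slot 9
459: h=8 -> slot 8
694: h=1 -> slot 1
760: h=1, probe 1,2 -> slot 2
958: h=1, probe 1,2,3 -> slot 3
119: h=9, probe 9,10 -> slot 10
44: h=0 -> slot 0
441: h=1, probe 1,2,3,4 -> slot 4
Table: [44, 694, 760, 958, 441, -, -, -, 459, 933, 119]

3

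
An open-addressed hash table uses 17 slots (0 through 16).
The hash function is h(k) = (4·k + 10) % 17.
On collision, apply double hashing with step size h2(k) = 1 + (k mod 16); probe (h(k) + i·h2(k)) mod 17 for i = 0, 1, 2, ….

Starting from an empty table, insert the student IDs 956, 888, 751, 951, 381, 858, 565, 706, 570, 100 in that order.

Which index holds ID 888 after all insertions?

1

956 hashes to 9; slot 9 is free => place at 9.
888 hashes to 9, h2=9; 9 taken => place at 1.
751 hashes to 5; slot 5 is free => place at 5.
951 hashes to 6; slot 6 is free => place at 6.
381 hashes to 4; slot 4 is free => place at 4.
858 hashes to 8; slot 8 is free => place at 8.
565 hashes to 9, h2=6; 9 taken => place at 15.
706 hashes to 12; slot 12 is free => place at 12.
570 hashes to 12, h2=11; 12,6 taken => place at 0.
100 hashes to 2; slot 2 is free => place at 2.
Table: [570, 888, 100, ∅, 381, 751, 951, ∅, 858, 956, ∅, ∅, 706, ∅, ∅, 565, ∅]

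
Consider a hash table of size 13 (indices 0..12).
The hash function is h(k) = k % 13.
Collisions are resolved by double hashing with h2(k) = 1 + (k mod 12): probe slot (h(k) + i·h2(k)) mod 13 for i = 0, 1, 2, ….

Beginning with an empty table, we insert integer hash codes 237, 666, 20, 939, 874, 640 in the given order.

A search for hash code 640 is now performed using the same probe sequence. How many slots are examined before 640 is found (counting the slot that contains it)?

237: h=3 -> slot 3
666: h=3, h2=7, probe 3,10 -> slot 10
20: h=7 -> slot 7
939: h=3, h2=4, probe 3,7,11 -> slot 11
874: h=3, h2=11, probe 3,1 -> slot 1
640: h=3, h2=5, probe 3,8 -> slot 8
Table: [∅, 874, ∅, 237, ∅, ∅, ∅, 20, 640, ∅, 666, 939, ∅]
Lookup 640: h=3, h2=5, probe 3,8 → found at 8.

2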